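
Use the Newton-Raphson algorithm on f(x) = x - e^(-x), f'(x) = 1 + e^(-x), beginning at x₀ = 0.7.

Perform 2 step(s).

f(x) = x - e^(-x)
f'(x) = 1 + e^(-x)
x₀ = 0.7

Newton-Raphson formula: x_{n+1} = x_n - f(x_n)/f'(x_n)

Iteration 1:
  f(0.700000) = 0.203415
  f'(0.700000) = 1.496585
  x_1 = 0.700000 - 0.203415/1.496585 = 0.564081
Iteration 2:
  f(0.564081) = -0.004802
  f'(0.564081) = 1.568883
  x_2 = 0.564081 - (-0.004802)/1.568883 = 0.567142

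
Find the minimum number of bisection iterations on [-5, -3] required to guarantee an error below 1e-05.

We need (b-a)/2^n ≤ 1e-05
(-3 - (-5))/2^n ≤ 1e-05
2/2^n ≤ 1e-05
2^n ≥ 200000
n ≥ log₂(200000) = 17.61
n ≥ 18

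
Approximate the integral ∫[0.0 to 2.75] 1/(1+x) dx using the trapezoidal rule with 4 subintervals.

f(x) = 1/(1+x)
a = 0.0, b = 2.75, n = 4
h = (b - a)/n = 0.687500

Trapezoidal rule: (h/2)[f(x₀) + 2f(x₁) + 2f(x₂) + ... + f(xₙ)]

x_0 = 0.0000, f(x_0) = 1.000000, coefficient = 1
x_1 = 0.6875, f(x_1) = 0.592593, coefficient = 2
x_2 = 1.3750, f(x_2) = 0.421053, coefficient = 2
x_3 = 2.0625, f(x_3) = 0.326531, coefficient = 2
x_4 = 2.7500, f(x_4) = 0.266667, coefficient = 1

I ≈ (0.687500/2) × 3.947018 = 1.356788
Exact value: 1.321756
Error: 0.035032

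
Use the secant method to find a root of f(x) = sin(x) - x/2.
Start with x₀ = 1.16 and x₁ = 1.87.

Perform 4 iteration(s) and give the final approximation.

f(x) = sin(x) - x/2
x₀ = 1.16, x₁ = 1.87

Secant formula: x_{n+1} = x_n - f(x_n)(x_n - x_{n-1})/(f(x_n) - f(x_{n-1}))

Iteration 1:
  f(1.160000) = 0.336803
  f(1.870000) = 0.020572
  x_2 = 1.870000 - 0.020572×(1.870000 - 1.160000)/(0.020572 - 0.336803)
       = 1.916187
Iteration 2:
  f(1.870000) = 0.020572
  f(1.916187) = -0.017150
  x_3 = 1.916187 - (-0.017150)×(1.916187 - 1.870000)/(-0.017150 - 0.020572)
       = 1.895188
Iteration 3:
  f(1.916187) = -0.017150
  f(1.895188) = 0.000251
  x_4 = 1.895188 - 0.000251×(1.895188 - 1.916187)/(0.000251 - (-0.017150))
       = 1.895491
Iteration 4:
  f(1.895188) = 0.000251
  f(1.895491) = 0.000003
  x_5 = 1.895491 - 0.000003×(1.895491 - 1.895188)/(0.000003 - 0.000251)
       = 1.895494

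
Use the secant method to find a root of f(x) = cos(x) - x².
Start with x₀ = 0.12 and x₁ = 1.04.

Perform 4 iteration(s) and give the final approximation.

f(x) = cos(x) - x²
x₀ = 0.12, x₁ = 1.04

Secant formula: x_{n+1} = x_n - f(x_n)(x_n - x_{n-1})/(f(x_n) - f(x_{n-1}))

Iteration 1:
  f(0.120000) = 0.978409
  f(1.040000) = -0.575380
  x_2 = 1.040000 - (-0.575380)×(1.040000 - 0.120000)/(-0.575380 - 0.978409)
       = 0.699317
Iteration 2:
  f(1.040000) = -0.575380
  f(0.699317) = 0.276238
  x_3 = 0.699317 - 0.276238×(0.699317 - 1.040000)/(0.276238 - (-0.575380))
       = 0.809824
Iteration 3:
  f(0.699317) = 0.276238
  f(0.809824) = 0.033812
  x_4 = 0.809824 - 0.033812×(0.809824 - 0.699317)/(0.033812 - 0.276238)
       = 0.825236
Iteration 4:
  f(0.809824) = 0.033812
  f(0.825236) = -0.002632
  x_5 = 0.825236 - (-0.002632)×(0.825236 - 0.809824)/(-0.002632 - 0.033812)
       = 0.824123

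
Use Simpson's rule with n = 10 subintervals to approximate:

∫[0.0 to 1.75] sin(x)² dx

f(x) = sin(x)²
a = 0.0, b = 1.75, n = 10
h = (b - a)/n = 0.175000

Simpson's rule: (h/3)[f(x₀) + 4f(x₁) + 2f(x₂) + ... + f(xₙ)]

x_0 = 0.0000, f(x_0) = 0.000000, coefficient = 1
x_1 = 0.1750, f(x_1) = 0.030314, coefficient = 4
x_2 = 0.3500, f(x_2) = 0.117579, coefficient = 2
x_3 = 0.5250, f(x_3) = 0.251214, coefficient = 4
x_4 = 0.7000, f(x_4) = 0.415016, coefficient = 2
x_5 = 0.8750, f(x_5) = 0.589123, coefficient = 4
x_6 = 1.0500, f(x_6) = 0.752423, coefficient = 2
x_7 = 1.2250, f(x_7) = 0.885116, coefficient = 4
x_8 = 1.4000, f(x_8) = 0.971111, coefficient = 2
x_9 = 1.5750, f(x_9) = 0.999982, coefficient = 4
x_10 = 1.7500, f(x_10) = 0.968228, coefficient = 1

I ≈ (0.175000/3) × 16.503484 = 0.962703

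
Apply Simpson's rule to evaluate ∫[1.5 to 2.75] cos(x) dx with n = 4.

f(x) = cos(x)
a = 1.5, b = 2.75, n = 4
h = (b - a)/n = 0.312500

Simpson's rule: (h/3)[f(x₀) + 4f(x₁) + 2f(x₂) + ... + f(xₙ)]

x_0 = 1.5000, f(x_0) = 0.070737, coefficient = 1
x_1 = 1.8125, f(x_1) = -0.239357, coefficient = 4
x_2 = 2.1250, f(x_2) = -0.526266, coefficient = 2
x_3 = 2.4375, f(x_3) = -0.762199, coefficient = 4
x_4 = 2.7500, f(x_4) = -0.924302, coefficient = 1

I ≈ (0.312500/3) × -5.912323 = -0.615867
Exact value: -0.615834
Error: 0.000033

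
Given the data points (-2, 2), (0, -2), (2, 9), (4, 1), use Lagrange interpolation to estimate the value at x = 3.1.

Lagrange interpolation formula:
P(x) = Σ yᵢ × Lᵢ(x)
where Lᵢ(x) = Π_{j≠i} (x - xⱼ)/(xᵢ - xⱼ)

L_0(3.1) = (3.1 - 0)/(-2 - 0) × (3.1 - 2)/(-2 - 2) × (3.1 - 4)/(-2 - 4) = 0.063938
L_1(3.1) = (3.1 - (-2))/(0 - (-2)) × (3.1 - 2)/(0 - 2) × (3.1 - 4)/(0 - 4) = -0.315562
L_2(3.1) = (3.1 - (-2))/(2 - (-2)) × (3.1 - 0)/(2 - 0) × (3.1 - 4)/(2 - 4) = 0.889312
L_3(3.1) = (3.1 - (-2))/(4 - (-2)) × (3.1 - 0)/(4 - 0) × (3.1 - 2)/(4 - 2) = 0.362312

P(3.1) = 2×L_0(3.1) + (-2)×L_1(3.1) + 9×L_2(3.1) + 1×L_3(3.1)
P(3.1) = 9.125125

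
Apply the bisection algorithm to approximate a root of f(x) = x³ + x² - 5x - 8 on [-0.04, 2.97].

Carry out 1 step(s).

f(x) = x³ + x² - 5x - 8
Initial interval: [-0.04, 2.97]

Iteration 1:
  c_1 = (-0.040000 + 2.970000)/2 = 1.465000
  f(c_1) = f(1.465000) = -10.034555
  f(a) × f(c) ≥ 0, new interval: [1.465000, 2.970000]

After 1 iteration(s), the approximation is c_1 = 1.465000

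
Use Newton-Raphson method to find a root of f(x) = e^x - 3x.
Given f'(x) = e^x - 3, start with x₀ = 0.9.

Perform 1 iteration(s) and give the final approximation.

f(x) = e^x - 3x
f'(x) = e^x - 3
x₀ = 0.9

Newton-Raphson formula: x_{n+1} = x_n - f(x_n)/f'(x_n)

Iteration 1:
  f(0.900000) = -0.240397
  f'(0.900000) = -0.540397
  x_1 = 0.900000 - (-0.240397)/(-0.540397) = 0.455148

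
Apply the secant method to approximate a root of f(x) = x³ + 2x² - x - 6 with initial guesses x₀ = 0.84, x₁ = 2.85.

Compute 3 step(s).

f(x) = x³ + 2x² - x - 6
x₀ = 0.84, x₁ = 2.85

Secant formula: x_{n+1} = x_n - f(x_n)(x_n - x_{n-1})/(f(x_n) - f(x_{n-1}))

Iteration 1:
  f(0.840000) = -4.836096
  f(2.850000) = 30.544125
  x_2 = 2.850000 - 30.544125×(2.850000 - 0.840000)/(30.544125 - (-4.836096))
       = 1.114745
Iteration 2:
  f(2.850000) = 30.544125
  f(1.114745) = -3.244184
  x_3 = 1.114745 - (-3.244184)×(1.114745 - 2.850000)/(-3.244184 - 30.544125)
       = 1.281356
Iteration 3:
  f(1.114745) = -3.244184
  f(1.281356) = -1.893787
  x_4 = 1.281356 - (-1.893787)×(1.281356 - 1.114745)/(-1.893787 - (-3.244184))
       = 1.515009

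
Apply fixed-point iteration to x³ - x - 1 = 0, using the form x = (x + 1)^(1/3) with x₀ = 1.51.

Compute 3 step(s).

Equation: x³ - x - 1 = 0
Fixed-point form: x = (x + 1)^(1/3)
x₀ = 1.51

x_1 = g(1.510000) = 1.359016
x_2 = g(1.359016) = 1.331201
x_3 = g(1.331201) = 1.325948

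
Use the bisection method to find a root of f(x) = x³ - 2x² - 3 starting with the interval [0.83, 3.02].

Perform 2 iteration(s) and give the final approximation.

f(x) = x³ - 2x² - 3
Initial interval: [0.83, 3.02]

Iteration 1:
  c_1 = (0.830000 + 3.020000)/2 = 1.925000
  f(c_1) = f(1.925000) = -3.277922
  f(a) × f(c) ≥ 0, new interval: [1.925000, 3.020000]
Iteration 2:
  c_2 = (1.925000 + 3.020000)/2 = 2.472500
  f(c_2) = f(2.472500) = -0.111486
  f(a) × f(c) ≥ 0, new interval: [2.472500, 3.020000]

After 2 iteration(s), the approximation is c_2 = 2.472500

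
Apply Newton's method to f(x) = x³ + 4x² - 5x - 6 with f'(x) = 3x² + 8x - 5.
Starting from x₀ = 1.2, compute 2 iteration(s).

f(x) = x³ + 4x² - 5x - 6
f'(x) = 3x² + 8x - 5
x₀ = 1.2

Newton-Raphson formula: x_{n+1} = x_n - f(x_n)/f'(x_n)

Iteration 1:
  f(1.200000) = -4.512000
  f'(1.200000) = 8.920000
  x_1 = 1.200000 - (-4.512000)/8.920000 = 1.705830
Iteration 2:
  f(1.705830) = 2.073987
  f'(1.705830) = 17.376201
  x_2 = 1.705830 - 2.073987/17.376201 = 1.586472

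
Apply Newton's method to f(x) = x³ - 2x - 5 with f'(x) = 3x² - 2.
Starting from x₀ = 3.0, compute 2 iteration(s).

f(x) = x³ - 2x - 5
f'(x) = 3x² - 2
x₀ = 3.0

Newton-Raphson formula: x_{n+1} = x_n - f(x_n)/f'(x_n)

Iteration 1:
  f(3.000000) = 16.000000
  f'(3.000000) = 25.000000
  x_1 = 3.000000 - 16.000000/25.000000 = 2.360000
Iteration 2:
  f(2.360000) = 3.424256
  f'(2.360000) = 14.708800
  x_2 = 2.360000 - 3.424256/14.708800 = 2.127197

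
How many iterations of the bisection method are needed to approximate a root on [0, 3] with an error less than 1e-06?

We need (b-a)/2^n ≤ 1e-06
(3 - 0)/2^n ≤ 1e-06
3/2^n ≤ 1e-06
2^n ≥ 3000000
n ≥ log₂(3000000) = 21.52
n ≥ 22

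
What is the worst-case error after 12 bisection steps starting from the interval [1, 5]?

Bisection error bound: |error| ≤ (b-a)/2^n
|error| ≤ (5 - 1)/2^12 = 4/2^12
|error| ≤ 0.0009765625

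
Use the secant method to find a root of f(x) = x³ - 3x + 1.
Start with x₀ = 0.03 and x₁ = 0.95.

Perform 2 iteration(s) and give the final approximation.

f(x) = x³ - 3x + 1
x₀ = 0.03, x₁ = 0.95

Secant formula: x_{n+1} = x_n - f(x_n)(x_n - x_{n-1})/(f(x_n) - f(x_{n-1}))

Iteration 1:
  f(0.030000) = 0.910027
  f(0.950000) = -0.992625
  x_2 = 0.950000 - (-0.992625)×(0.950000 - 0.030000)/(-0.992625 - 0.910027)
       = 0.470030
Iteration 2:
  f(0.950000) = -0.992625
  f(0.470030) = -0.306248
  x_3 = 0.470030 - (-0.306248)×(0.470030 - 0.950000)/(-0.306248 - (-0.992625))
       = 0.255877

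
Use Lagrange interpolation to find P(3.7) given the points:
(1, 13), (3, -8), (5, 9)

Lagrange interpolation formula:
P(x) = Σ yᵢ × Lᵢ(x)
where Lᵢ(x) = Π_{j≠i} (x - xⱼ)/(xᵢ - xⱼ)

L_0(3.7) = (3.7 - 3)/(1 - 3) × (3.7 - 5)/(1 - 5) = -0.113750
L_1(3.7) = (3.7 - 1)/(3 - 1) × (3.7 - 5)/(3 - 5) = 0.877500
L_2(3.7) = (3.7 - 1)/(5 - 1) × (3.7 - 3)/(5 - 3) = 0.236250

P(3.7) = 13×L_0(3.7) + (-8)×L_1(3.7) + 9×L_2(3.7)
P(3.7) = -6.372500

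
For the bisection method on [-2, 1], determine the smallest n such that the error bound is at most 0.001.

We need (b-a)/2^n ≤ 0.001
(1 - (-2))/2^n ≤ 0.001
3/2^n ≤ 0.001
2^n ≥ 3000
n ≥ log₂(3000) = 11.55
n ≥ 12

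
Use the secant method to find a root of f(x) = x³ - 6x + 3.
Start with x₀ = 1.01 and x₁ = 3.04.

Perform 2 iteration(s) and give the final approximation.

f(x) = x³ - 6x + 3
x₀ = 1.01, x₁ = 3.04

Secant formula: x_{n+1} = x_n - f(x_n)(x_n - x_{n-1})/(f(x_n) - f(x_{n-1}))

Iteration 1:
  f(1.010000) = -2.029699
  f(3.040000) = 12.854464
  x_2 = 3.040000 - 12.854464×(3.040000 - 1.010000)/(12.854464 - (-2.029699))
       = 1.286824
Iteration 2:
  f(3.040000) = 12.854464
  f(1.286824) = -2.590071
  x_3 = 1.286824 - (-2.590071)×(1.286824 - 3.040000)/(-2.590071 - 12.854464)
       = 1.580834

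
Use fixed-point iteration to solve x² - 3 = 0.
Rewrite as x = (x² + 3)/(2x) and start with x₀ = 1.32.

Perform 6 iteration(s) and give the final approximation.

Equation: x² - 3 = 0
Fixed-point form: x = (x² + 3)/(2x)
x₀ = 1.32

x_1 = g(1.320000) = 1.796364
x_2 = g(1.796364) = 1.733202
x_3 = g(1.733202) = 1.732051
x_4 = g(1.732051) = 1.732051
x_5 = g(1.732051) = 1.732051
x_6 = g(1.732051) = 1.732051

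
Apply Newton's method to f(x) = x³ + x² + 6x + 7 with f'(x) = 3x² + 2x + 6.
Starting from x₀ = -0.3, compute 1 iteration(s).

f(x) = x³ + x² + 6x + 7
f'(x) = 3x² + 2x + 6
x₀ = -0.3

Newton-Raphson formula: x_{n+1} = x_n - f(x_n)/f'(x_n)

Iteration 1:
  f(-0.300000) = 5.263000
  f'(-0.300000) = 5.670000
  x_1 = -0.300000 - 5.263000/5.670000 = -1.228219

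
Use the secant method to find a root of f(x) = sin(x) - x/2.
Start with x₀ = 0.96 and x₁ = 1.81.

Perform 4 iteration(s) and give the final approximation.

f(x) = sin(x) - x/2
x₀ = 0.96, x₁ = 1.81

Secant formula: x_{n+1} = x_n - f(x_n)(x_n - x_{n-1})/(f(x_n) - f(x_{n-1}))

Iteration 1:
  f(0.960000) = 0.339192
  f(1.810000) = 0.066527
  x_2 = 1.810000 - 0.066527×(1.810000 - 0.960000)/(0.066527 - 0.339192)
       = 2.017390
Iteration 2:
  f(1.810000) = 0.066527
  f(2.017390) = -0.106771
  x_3 = 2.017390 - (-0.106771)×(2.017390 - 1.810000)/(-0.106771 - 0.066527)
       = 1.889614
Iteration 3:
  f(2.017390) = -0.106771
  f(1.889614) = 0.004799
  x_4 = 1.889614 - 0.004799×(1.889614 - 2.017390)/(0.004799 - (-0.106771))
       = 1.895111
Iteration 4:
  f(1.889614) = 0.004799
  f(1.895111) = 0.000314
  x_5 = 1.895111 - 0.000314×(1.895111 - 1.889614)/(0.000314 - 0.004799)
       = 1.895496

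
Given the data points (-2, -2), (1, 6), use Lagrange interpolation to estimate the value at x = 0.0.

Lagrange interpolation formula:
P(x) = Σ yᵢ × Lᵢ(x)
where Lᵢ(x) = Π_{j≠i} (x - xⱼ)/(xᵢ - xⱼ)

L_0(0.0) = (0.0 - 1)/(-2 - 1) = 0.333333
L_1(0.0) = (0.0 - (-2))/(1 - (-2)) = 0.666667

P(0.0) = (-2)×L_0(0.0) + 6×L_1(0.0)
P(0.0) = 3.333333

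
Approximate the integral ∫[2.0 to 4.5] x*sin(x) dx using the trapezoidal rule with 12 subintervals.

f(x) = x*sin(x)
a = 2.0, b = 4.5, n = 12
h = (b - a)/n = 0.208333

Trapezoidal rule: (h/2)[f(x₀) + 2f(x₁) + 2f(x₂) + ... + f(xₙ)]

x_0 = 2.0000, f(x_0) = 1.818595, coefficient = 1
x_1 = 2.2083, f(x_1) = 1.774538, coefficient = 2
x_2 = 2.4167, f(x_2) = 1.602443, coefficient = 2
x_3 = 2.6250, f(x_3) = 1.296541, coefficient = 2
x_4 = 2.8333, f(x_4) = 0.859635, coefficient = 2
x_5 = 3.0417, f(x_5) = 0.303436, coefficient = 2
x_6 = 3.2500, f(x_6) = -0.351634, coefficient = 2
x_7 = 3.4583, f(x_7) = -1.077171, coefficient = 2
x_8 = 3.6667, f(x_8) = -1.838016, coefficient = 2
x_9 = 3.8750, f(x_9) = -2.593944, coefficient = 2
x_10 = 4.0833, f(x_10) = -3.301716, coefficient = 2
x_11 = 4.2917, f(x_11) = -3.917408, coefficient = 2
x_12 = 4.5000, f(x_12) = -4.398886, coefficient = 1

I ≈ (0.208333/2) × -17.066883 = -1.777800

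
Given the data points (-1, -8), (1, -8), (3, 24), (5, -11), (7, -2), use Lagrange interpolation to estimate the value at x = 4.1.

Lagrange interpolation formula:
P(x) = Σ yᵢ × Lᵢ(x)
where Lᵢ(x) = Π_{j≠i} (x - xⱼ)/(xᵢ - xⱼ)

L_0(4.1) = (4.1 - 1)/(-1 - 1) × (4.1 - 3)/(-1 - 3) × (4.1 - 5)/(-1 - 5) × (4.1 - 7)/(-1 - 7) = 0.023177
L_1(4.1) = (4.1 - (-1))/(1 - (-1)) × (4.1 - 3)/(1 - 3) × (4.1 - 5)/(1 - 5) × (4.1 - 7)/(1 - 7) = -0.152522
L_2(4.1) = (4.1 - (-1))/(3 - (-1)) × (4.1 - 1)/(3 - 1) × (4.1 - 5)/(3 - 5) × (4.1 - 7)/(3 - 7) = 0.644752
L_3(4.1) = (4.1 - (-1))/(5 - (-1)) × (4.1 - 1)/(5 - 1) × (4.1 - 3)/(5 - 3) × (4.1 - 7)/(5 - 7) = 0.525353
L_4(4.1) = (4.1 - (-1))/(7 - (-1)) × (4.1 - 1)/(7 - 1) × (4.1 - 3)/(7 - 3) × (4.1 - 5)/(7 - 5) = -0.040760

P(4.1) = (-8)×L_0(4.1) + (-8)×L_1(4.1) + 24×L_2(4.1) + (-11)×L_3(4.1) + (-2)×L_4(4.1)
P(4.1) = 10.811430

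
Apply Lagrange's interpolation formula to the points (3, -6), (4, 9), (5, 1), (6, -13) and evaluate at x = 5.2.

Lagrange interpolation formula:
P(x) = Σ yᵢ × Lᵢ(x)
where Lᵢ(x) = Π_{j≠i} (x - xⱼ)/(xᵢ - xⱼ)

L_0(5.2) = (5.2 - 4)/(3 - 4) × (5.2 - 5)/(3 - 5) × (5.2 - 6)/(3 - 6) = 0.032000
L_1(5.2) = (5.2 - 3)/(4 - 3) × (5.2 - 5)/(4 - 5) × (5.2 - 6)/(4 - 6) = -0.176000
L_2(5.2) = (5.2 - 3)/(5 - 3) × (5.2 - 4)/(5 - 4) × (5.2 - 6)/(5 - 6) = 1.056000
L_3(5.2) = (5.2 - 3)/(6 - 3) × (5.2 - 4)/(6 - 4) × (5.2 - 5)/(6 - 5) = 0.088000

P(5.2) = (-6)×L_0(5.2) + 9×L_1(5.2) + 1×L_2(5.2) + (-13)×L_3(5.2)
P(5.2) = -1.864000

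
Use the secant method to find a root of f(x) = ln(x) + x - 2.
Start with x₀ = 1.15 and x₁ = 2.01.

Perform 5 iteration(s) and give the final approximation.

f(x) = ln(x) + x - 2
x₀ = 1.15, x₁ = 2.01

Secant formula: x_{n+1} = x_n - f(x_n)(x_n - x_{n-1})/(f(x_n) - f(x_{n-1}))

Iteration 1:
  f(1.150000) = -0.710238
  f(2.010000) = 0.708135
  x_2 = 2.010000 - 0.708135×(2.010000 - 1.150000)/(0.708135 - (-0.710238))
       = 1.580638
Iteration 2:
  f(2.010000) = 0.708135
  f(1.580638) = 0.038466
  x_3 = 1.580638 - 0.038466×(1.580638 - 2.010000)/(0.038466 - 0.708135)
       = 1.555975
Iteration 3:
  f(1.580638) = 0.038466
  f(1.555975) = -0.001923
  x_4 = 1.555975 - (-0.001923)×(1.555975 - 1.580638)/(-0.001923 - 0.038466)
       = 1.557149
Iteration 4:
  f(1.555975) = -0.001923
  f(1.557149) = 0.000006
  x_5 = 1.557149 - 0.000006×(1.557149 - 1.555975)/(0.000006 - (-0.001923))
       = 1.557146
Iteration 5:
  f(1.557149) = 0.000006
  f(1.557146) = 0.000000
  x_6 = 1.557146 - 0.000000×(1.557146 - 1.557149)/(0.000000 - 0.000006)
       = 1.557146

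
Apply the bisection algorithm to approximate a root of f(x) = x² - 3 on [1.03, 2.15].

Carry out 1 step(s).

f(x) = x² - 3
Initial interval: [1.03, 2.15]

Iteration 1:
  c_1 = (1.030000 + 2.150000)/2 = 1.590000
  f(c_1) = f(1.590000) = -0.471900
  f(a) × f(c) ≥ 0, new interval: [1.590000, 2.150000]

After 1 iteration(s), the approximation is c_1 = 1.590000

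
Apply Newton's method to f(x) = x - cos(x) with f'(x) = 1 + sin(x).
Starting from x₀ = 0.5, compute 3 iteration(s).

f(x) = x - cos(x)
f'(x) = 1 + sin(x)
x₀ = 0.5

Newton-Raphson formula: x_{n+1} = x_n - f(x_n)/f'(x_n)

Iteration 1:
  f(0.500000) = -0.377583
  f'(0.500000) = 1.479426
  x_1 = 0.500000 - (-0.377583)/1.479426 = 0.755222
Iteration 2:
  f(0.755222) = 0.027103
  f'(0.755222) = 1.685451
  x_2 = 0.755222 - 0.027103/1.685451 = 0.739142
Iteration 3:
  f(0.739142) = 0.000095
  f'(0.739142) = 1.673654
  x_3 = 0.739142 - 0.000095/1.673654 = 0.739085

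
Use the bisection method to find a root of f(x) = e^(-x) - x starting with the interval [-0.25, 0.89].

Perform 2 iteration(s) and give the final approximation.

f(x) = e^(-x) - x
Initial interval: [-0.25, 0.89]

Iteration 1:
  c_1 = (-0.250000 + 0.890000)/2 = 0.320000
  f(c_1) = f(0.320000) = 0.406149
  f(a) × f(c) ≥ 0, new interval: [0.320000, 0.890000]
Iteration 2:
  c_2 = (0.320000 + 0.890000)/2 = 0.605000
  f(c_2) = f(0.605000) = -0.058926
  f(a) × f(c) < 0, new interval: [0.320000, 0.605000]

After 2 iteration(s), the approximation is c_2 = 0.605000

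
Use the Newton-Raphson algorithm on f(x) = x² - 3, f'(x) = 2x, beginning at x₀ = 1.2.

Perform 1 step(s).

f(x) = x² - 3
f'(x) = 2x
x₀ = 1.2

Newton-Raphson formula: x_{n+1} = x_n - f(x_n)/f'(x_n)

Iteration 1:
  f(1.200000) = -1.560000
  f'(1.200000) = 2.400000
  x_1 = 1.200000 - (-1.560000)/2.400000 = 1.850000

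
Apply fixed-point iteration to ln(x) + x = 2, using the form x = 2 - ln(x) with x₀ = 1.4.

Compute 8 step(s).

Equation: ln(x) + x = 2
Fixed-point form: x = 2 - ln(x)
x₀ = 1.4

x_1 = g(1.400000) = 1.663528
x_2 = g(1.663528) = 1.491059
x_3 = g(1.491059) = 1.600513
x_4 = g(1.600513) = 1.529676
x_5 = g(1.529676) = 1.574944
x_6 = g(1.574944) = 1.545780
x_7 = g(1.545780) = 1.564471
x_8 = g(1.564471) = 1.552452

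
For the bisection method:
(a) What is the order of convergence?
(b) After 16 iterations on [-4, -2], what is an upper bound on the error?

(a) Bisection has linear (order 1) convergence; the error is halved each step.

(b) Error bound = (b-a)/2^n = (-2 - (-4))/2^{16}
    = 2/2^{16}

(a) 1 (linear); (b) error ≤ 3.05e-05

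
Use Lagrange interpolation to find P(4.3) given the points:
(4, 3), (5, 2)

Lagrange interpolation formula:
P(x) = Σ yᵢ × Lᵢ(x)
where Lᵢ(x) = Π_{j≠i} (x - xⱼ)/(xᵢ - xⱼ)

L_0(4.3) = (4.3 - 5)/(4 - 5) = 0.700000
L_1(4.3) = (4.3 - 4)/(5 - 4) = 0.300000

P(4.3) = 3×L_0(4.3) + 2×L_1(4.3)
P(4.3) = 2.700000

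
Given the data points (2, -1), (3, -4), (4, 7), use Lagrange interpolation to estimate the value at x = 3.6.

Lagrange interpolation formula:
P(x) = Σ yᵢ × Lᵢ(x)
where Lᵢ(x) = Π_{j≠i} (x - xⱼ)/(xᵢ - xⱼ)

L_0(3.6) = (3.6 - 3)/(2 - 3) × (3.6 - 4)/(2 - 4) = -0.120000
L_1(3.6) = (3.6 - 2)/(3 - 2) × (3.6 - 4)/(3 - 4) = 0.640000
L_2(3.6) = (3.6 - 2)/(4 - 2) × (3.6 - 3)/(4 - 3) = 0.480000

P(3.6) = (-1)×L_0(3.6) + (-4)×L_1(3.6) + 7×L_2(3.6)
P(3.6) = 0.920000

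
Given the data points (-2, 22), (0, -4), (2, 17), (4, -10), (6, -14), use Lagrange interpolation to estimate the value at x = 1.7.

Lagrange interpolation formula:
P(x) = Σ yᵢ × Lᵢ(x)
where Lᵢ(x) = Π_{j≠i} (x - xⱼ)/(xᵢ - xⱼ)

L_0(1.7) = (1.7 - 0)/(-2 - 0) × (1.7 - 2)/(-2 - 2) × (1.7 - 4)/(-2 - 4) × (1.7 - 6)/(-2 - 6) = -0.013135
L_1(1.7) = (1.7 - (-2))/(0 - (-2)) × (1.7 - 2)/(0 - 2) × (1.7 - 4)/(0 - 4) × (1.7 - 6)/(0 - 6) = 0.114353
L_2(1.7) = (1.7 - (-2))/(2 - (-2)) × (1.7 - 0)/(2 - 0) × (1.7 - 4)/(2 - 4) × (1.7 - 6)/(2 - 6) = 0.972002
L_3(1.7) = (1.7 - (-2))/(4 - (-2)) × (1.7 - 0)/(4 - 0) × (1.7 - 2)/(4 - 2) × (1.7 - 6)/(4 - 6) = -0.084522
L_4(1.7) = (1.7 - (-2))/(6 - (-2)) × (1.7 - 0)/(6 - 0) × (1.7 - 2)/(6 - 2) × (1.7 - 4)/(6 - 4) = 0.011302

P(1.7) = 22×L_0(1.7) + (-4)×L_1(1.7) + 17×L_2(1.7) + (-10)×L_3(1.7) + (-14)×L_4(1.7)
P(1.7) = 16.464627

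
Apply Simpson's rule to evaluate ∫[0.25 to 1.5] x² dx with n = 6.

f(x) = x²
a = 0.25, b = 1.5, n = 6
h = (b - a)/n = 0.208333

Simpson's rule: (h/3)[f(x₀) + 4f(x₁) + 2f(x₂) + ... + f(xₙ)]

x_0 = 0.2500, f(x_0) = 0.062500, coefficient = 1
x_1 = 0.4583, f(x_1) = 0.210069, coefficient = 4
x_2 = 0.6667, f(x_2) = 0.444444, coefficient = 2
x_3 = 0.8750, f(x_3) = 0.765625, coefficient = 4
x_4 = 1.0833, f(x_4) = 1.173611, coefficient = 2
x_5 = 1.2917, f(x_5) = 1.668403, coefficient = 4
x_6 = 1.5000, f(x_6) = 2.250000, coefficient = 1

I ≈ (0.208333/3) × 16.125000 = 1.119792
Exact value: 1.119792
Error: 0.000000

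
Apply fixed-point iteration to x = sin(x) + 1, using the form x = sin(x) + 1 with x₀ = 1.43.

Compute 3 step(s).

Equation: x = sin(x) + 1
Fixed-point form: x = sin(x) + 1
x₀ = 1.43

x_1 = g(1.430000) = 1.990105
x_2 = g(1.990105) = 1.913371
x_3 = g(1.913371) = 1.941893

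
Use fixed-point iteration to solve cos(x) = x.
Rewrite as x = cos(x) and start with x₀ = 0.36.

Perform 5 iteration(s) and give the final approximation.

Equation: cos(x) = x
Fixed-point form: x = cos(x)
x₀ = 0.36

x_1 = g(0.360000) = 0.935897
x_2 = g(0.935897) = 0.593097
x_3 = g(0.593097) = 0.829214
x_4 = g(0.829214) = 0.675456
x_5 = g(0.675456) = 0.780422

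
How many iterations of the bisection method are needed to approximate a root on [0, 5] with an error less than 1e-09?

We need (b-a)/2^n ≤ 1e-09
(5 - 0)/2^n ≤ 1e-09
5/2^n ≤ 1e-09
2^n ≥ 5000000000
n ≥ log₂(5000000000) = 32.22
n ≥ 33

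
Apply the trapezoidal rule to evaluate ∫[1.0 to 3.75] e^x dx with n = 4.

f(x) = e^x
a = 1.0, b = 3.75, n = 4
h = (b - a)/n = 0.687500

Trapezoidal rule: (h/2)[f(x₀) + 2f(x₁) + 2f(x₂) + ... + f(xₙ)]

x_0 = 1.0000, f(x_0) = 2.718282, coefficient = 1
x_1 = 1.6875, f(x_1) = 5.405949, coefficient = 2
x_2 = 2.3750, f(x_2) = 10.751013, coefficient = 2
x_3 = 3.0625, f(x_3) = 21.380943, coefficient = 2
x_4 = 3.7500, f(x_4) = 42.521082, coefficient = 1

I ≈ (0.687500/2) × 120.315174 = 41.358341
Exact value: 39.802800
Error: 1.555541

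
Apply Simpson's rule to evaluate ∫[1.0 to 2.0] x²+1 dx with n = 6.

f(x) = x²+1
a = 1.0, b = 2.0, n = 6
h = (b - a)/n = 0.166667

Simpson's rule: (h/3)[f(x₀) + 4f(x₁) + 2f(x₂) + ... + f(xₙ)]

x_0 = 1.0000, f(x_0) = 2.000000, coefficient = 1
x_1 = 1.1667, f(x_1) = 2.361111, coefficient = 4
x_2 = 1.3333, f(x_2) = 2.777778, coefficient = 2
x_3 = 1.5000, f(x_3) = 3.250000, coefficient = 4
x_4 = 1.6667, f(x_4) = 3.777778, coefficient = 2
x_5 = 1.8333, f(x_5) = 4.361111, coefficient = 4
x_6 = 2.0000, f(x_6) = 5.000000, coefficient = 1

I ≈ (0.166667/3) × 60.000000 = 3.333333
Exact value: 3.333333
Error: 0.000000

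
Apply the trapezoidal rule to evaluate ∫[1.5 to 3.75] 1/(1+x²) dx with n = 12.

f(x) = 1/(1+x²)
a = 1.5, b = 3.75, n = 12
h = (b - a)/n = 0.187500

Trapezoidal rule: (h/2)[f(x₀) + 2f(x₁) + 2f(x₂) + ... + f(xₙ)]

x_0 = 1.5000, f(x_0) = 0.307692, coefficient = 1
x_1 = 1.6875, f(x_1) = 0.259898, coefficient = 2
x_2 = 1.8750, f(x_2) = 0.221453, coefficient = 2
x_3 = 2.0625, f(x_3) = 0.190335, coefficient = 2
x_4 = 2.2500, f(x_4) = 0.164948, coefficient = 2
x_5 = 2.4375, f(x_5) = 0.144063, coefficient = 2
x_6 = 2.6250, f(x_6) = 0.126733, coefficient = 2
x_7 = 2.8125, f(x_7) = 0.112231, coefficient = 2
x_8 = 3.0000, f(x_8) = 0.100000, coefficient = 2
x_9 = 3.1875, f(x_9) = 0.089604, coefficient = 2
x_10 = 3.3750, f(x_10) = 0.080706, coefficient = 2
x_11 = 3.5625, f(x_11) = 0.073039, coefficient = 2
x_12 = 3.7500, f(x_12) = 0.066390, coefficient = 1

I ≈ (0.187500/2) × 3.500105 = 0.328135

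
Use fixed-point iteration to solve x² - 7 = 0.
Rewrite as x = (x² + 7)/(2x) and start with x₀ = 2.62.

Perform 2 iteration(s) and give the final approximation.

Equation: x² - 7 = 0
Fixed-point form: x = (x² + 7)/(2x)
x₀ = 2.62

x_1 = g(2.620000) = 2.645878
x_2 = g(2.645878) = 2.645751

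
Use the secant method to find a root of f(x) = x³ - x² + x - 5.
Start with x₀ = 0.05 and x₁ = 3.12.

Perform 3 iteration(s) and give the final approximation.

f(x) = x³ - x² + x - 5
x₀ = 0.05, x₁ = 3.12

Secant formula: x_{n+1} = x_n - f(x_n)(x_n - x_{n-1})/(f(x_n) - f(x_{n-1}))

Iteration 1:
  f(0.050000) = -4.952375
  f(3.120000) = 18.756928
  x_2 = 3.120000 - 18.756928×(3.120000 - 0.050000)/(18.756928 - (-4.952375))
       = 0.691258
Iteration 2:
  f(3.120000) = 18.756928
  f(0.691258) = -4.456270
  x_3 = 0.691258 - (-4.456270)×(0.691258 - 3.120000)/(-4.456270 - 18.756928)
       = 1.157507
Iteration 3:
  f(0.691258) = -4.456270
  f(1.157507) = -3.631461
  x_4 = 1.157507 - (-3.631461)×(1.157507 - 0.691258)/(-3.631461 - (-4.456270))
       = 3.210302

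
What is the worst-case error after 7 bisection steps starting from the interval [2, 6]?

Bisection error bound: |error| ≤ (b-a)/2^n
|error| ≤ (6 - 2)/2^7 = 4/2^7
|error| ≤ 0.0312500000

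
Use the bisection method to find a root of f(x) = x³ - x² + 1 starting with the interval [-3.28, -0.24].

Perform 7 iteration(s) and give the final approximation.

f(x) = x³ - x² + 1
Initial interval: [-3.28, -0.24]

Iteration 1:
  c_1 = (-3.280000 + (-0.240000))/2 = -1.760000
  f(c_1) = f(-1.760000) = -7.549376
  f(a) × f(c) ≥ 0, new interval: [-1.760000, -0.240000]
Iteration 2:
  c_2 = (-1.760000 + (-0.240000))/2 = -1.000000
  f(c_2) = f(-1.000000) = -1.000000
  f(a) × f(c) ≥ 0, new interval: [-1.000000, -0.240000]
Iteration 3:
  c_3 = (-1.000000 + (-0.240000))/2 = -0.620000
  f(c_3) = f(-0.620000) = 0.377272
  f(a) × f(c) < 0, new interval: [-1.000000, -0.620000]
Iteration 4:
  c_4 = (-1.000000 + (-0.620000))/2 = -0.810000
  f(c_4) = f(-0.810000) = -0.187541
  f(a) × f(c) ≥ 0, new interval: [-0.810000, -0.620000]
Iteration 5:
  c_5 = (-0.810000 + (-0.620000))/2 = -0.715000
  f(c_5) = f(-0.715000) = 0.123249
  f(a) × f(c) < 0, new interval: [-0.810000, -0.715000]
Iteration 6:
  c_6 = (-0.810000 + (-0.715000))/2 = -0.762500
  f(c_6) = f(-0.762500) = -0.024729
  f(a) × f(c) ≥ 0, new interval: [-0.762500, -0.715000]
Iteration 7:
  c_7 = (-0.762500 + (-0.715000))/2 = -0.738750
  f(c_7) = f(-0.738750) = 0.051074
  f(a) × f(c) < 0, new interval: [-0.762500, -0.738750]

After 7 iteration(s), the approximation is c_7 = -0.738750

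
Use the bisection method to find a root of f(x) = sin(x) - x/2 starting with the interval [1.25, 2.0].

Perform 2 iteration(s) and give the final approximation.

f(x) = sin(x) - x/2
Initial interval: [1.25, 2.0]

Iteration 1:
  c_1 = (1.250000 + 2.000000)/2 = 1.625000
  f(c_1) = f(1.625000) = 0.186031
  f(a) × f(c) ≥ 0, new interval: [1.625000, 2.000000]
Iteration 2:
  c_2 = (1.625000 + 2.000000)/2 = 1.812500
  f(c_2) = f(1.812500) = 0.064682
  f(a) × f(c) ≥ 0, new interval: [1.812500, 2.000000]

After 2 iteration(s), the approximation is c_2 = 1.812500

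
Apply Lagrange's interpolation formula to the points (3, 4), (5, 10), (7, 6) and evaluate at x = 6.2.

Lagrange interpolation formula:
P(x) = Σ yᵢ × Lᵢ(x)
where Lᵢ(x) = Π_{j≠i} (x - xⱼ)/(xᵢ - xⱼ)

L_0(6.2) = (6.2 - 5)/(3 - 5) × (6.2 - 7)/(3 - 7) = -0.120000
L_1(6.2) = (6.2 - 3)/(5 - 3) × (6.2 - 7)/(5 - 7) = 0.640000
L_2(6.2) = (6.2 - 3)/(7 - 3) × (6.2 - 5)/(7 - 5) = 0.480000

P(6.2) = 4×L_0(6.2) + 10×L_1(6.2) + 6×L_2(6.2)
P(6.2) = 8.800000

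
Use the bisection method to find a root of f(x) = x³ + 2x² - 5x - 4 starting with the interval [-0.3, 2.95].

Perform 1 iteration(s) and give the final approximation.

f(x) = x³ + 2x² - 5x - 4
Initial interval: [-0.3, 2.95]

Iteration 1:
  c_1 = (-0.300000 + 2.950000)/2 = 1.325000
  f(c_1) = f(1.325000) = -4.787547
  f(a) × f(c) ≥ 0, new interval: [1.325000, 2.950000]

After 1 iteration(s), the approximation is c_1 = 1.325000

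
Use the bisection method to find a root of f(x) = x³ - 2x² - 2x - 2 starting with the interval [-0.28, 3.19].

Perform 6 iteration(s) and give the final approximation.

f(x) = x³ - 2x² - 2x - 2
Initial interval: [-0.28, 3.19]

Iteration 1:
  c_1 = (-0.280000 + 3.190000)/2 = 1.455000
  f(c_1) = f(1.455000) = -6.063779
  f(a) × f(c) ≥ 0, new interval: [1.455000, 3.190000]
Iteration 2:
  c_2 = (1.455000 + 3.190000)/2 = 2.322500
  f(c_2) = f(2.322500) = -4.905433
  f(a) × f(c) ≥ 0, new interval: [2.322500, 3.190000]
Iteration 3:
  c_3 = (2.322500 + 3.190000)/2 = 2.756250
  f(c_3) = f(2.756250) = -1.767334
  f(a) × f(c) ≥ 0, new interval: [2.756250, 3.190000]
Iteration 4:
  c_4 = (2.756250 + 3.190000)/2 = 2.973125
  f(c_4) = f(2.973125) = 0.655661
  f(a) × f(c) < 0, new interval: [2.756250, 2.973125]
Iteration 5:
  c_5 = (2.756250 + 2.973125)/2 = 2.864687
  f(c_5) = f(2.864687) = -0.633374
  f(a) × f(c) ≥ 0, new interval: [2.864687, 2.973125]
Iteration 6:
  c_6 = (2.864687 + 2.973125)/2 = 2.918906
  f(c_6) = f(2.918906) = -0.008719
  f(a) × f(c) ≥ 0, new interval: [2.918906, 2.973125]

After 6 iteration(s), the approximation is c_6 = 2.918906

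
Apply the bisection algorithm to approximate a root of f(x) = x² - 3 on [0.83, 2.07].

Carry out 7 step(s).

f(x) = x² - 3
Initial interval: [0.83, 2.07]

Iteration 1:
  c_1 = (0.830000 + 2.070000)/2 = 1.450000
  f(c_1) = f(1.450000) = -0.897500
  f(a) × f(c) ≥ 0, new interval: [1.450000, 2.070000]
Iteration 2:
  c_2 = (1.450000 + 2.070000)/2 = 1.760000
  f(c_2) = f(1.760000) = 0.097600
  f(a) × f(c) < 0, new interval: [1.450000, 1.760000]
Iteration 3:
  c_3 = (1.450000 + 1.760000)/2 = 1.605000
  f(c_3) = f(1.605000) = -0.423975
  f(a) × f(c) ≥ 0, new interval: [1.605000, 1.760000]
Iteration 4:
  c_4 = (1.605000 + 1.760000)/2 = 1.682500
  f(c_4) = f(1.682500) = -0.169194
  f(a) × f(c) ≥ 0, new interval: [1.682500, 1.760000]
Iteration 5:
  c_5 = (1.682500 + 1.760000)/2 = 1.721250
  f(c_5) = f(1.721250) = -0.037298
  f(a) × f(c) ≥ 0, new interval: [1.721250, 1.760000]
Iteration 6:
  c_6 = (1.721250 + 1.760000)/2 = 1.740625
  f(c_6) = f(1.740625) = 0.029775
  f(a) × f(c) < 0, new interval: [1.721250, 1.740625]
Iteration 7:
  c_7 = (1.721250 + 1.740625)/2 = 1.730938
  f(c_7) = f(1.730938) = -0.003855
  f(a) × f(c) ≥ 0, new interval: [1.730938, 1.740625]

After 7 iteration(s), the approximation is c_7 = 1.730938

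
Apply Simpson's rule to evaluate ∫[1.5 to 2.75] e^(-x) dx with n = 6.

f(x) = e^(-x)
a = 1.5, b = 2.75, n = 6
h = (b - a)/n = 0.208333

Simpson's rule: (h/3)[f(x₀) + 4f(x₁) + 2f(x₂) + ... + f(xₙ)]

x_0 = 1.5000, f(x_0) = 0.223130, coefficient = 1
x_1 = 1.7083, f(x_1) = 0.181167, coefficient = 4
x_2 = 1.9167, f(x_2) = 0.147096, coefficient = 2
x_3 = 2.1250, f(x_3) = 0.119433, coefficient = 4
x_4 = 2.3333, f(x_4) = 0.096972, coefficient = 2
x_5 = 2.5417, f(x_5) = 0.078735, coefficient = 4
x_6 = 2.7500, f(x_6) = 0.063928, coefficient = 1

I ≈ (0.208333/3) × 2.292537 = 0.159204
Exact value: 0.159202
Error: 0.000002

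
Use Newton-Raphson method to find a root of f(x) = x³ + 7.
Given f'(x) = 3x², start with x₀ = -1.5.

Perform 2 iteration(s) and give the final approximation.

f(x) = x³ + 7
f'(x) = 3x²
x₀ = -1.5

Newton-Raphson formula: x_{n+1} = x_n - f(x_n)/f'(x_n)

Iteration 1:
  f(-1.500000) = 3.625000
  f'(-1.500000) = 6.750000
  x_1 = -1.500000 - 3.625000/6.750000 = -2.037037
Iteration 2:
  f(-2.037037) = -1.452726
  f'(-2.037037) = 12.448560
  x_2 = -2.037037 - (-1.452726)/12.448560 = -1.920339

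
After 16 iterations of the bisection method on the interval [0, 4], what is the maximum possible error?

Bisection error bound: |error| ≤ (b-a)/2^n
|error| ≤ (4 - 0)/2^16 = 4/2^16
|error| ≤ 0.0000610352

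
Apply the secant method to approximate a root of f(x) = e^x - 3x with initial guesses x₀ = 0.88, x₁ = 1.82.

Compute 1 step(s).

f(x) = e^x - 3x
x₀ = 0.88, x₁ = 1.82

Secant formula: x_{n+1} = x_n - f(x_n)(x_n - x_{n-1})/(f(x_n) - f(x_{n-1}))

Iteration 1:
  f(0.880000) = -0.229100
  f(1.820000) = 0.711858
  x_2 = 1.820000 - 0.711858×(1.820000 - 0.880000)/(0.711858 - (-0.229100))
       = 1.108867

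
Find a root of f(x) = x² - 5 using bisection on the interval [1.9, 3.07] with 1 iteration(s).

f(x) = x² - 5
Initial interval: [1.9, 3.07]

Iteration 1:
  c_1 = (1.900000 + 3.070000)/2 = 2.485000
  f(c_1) = f(2.485000) = 1.175225
  f(a) × f(c) < 0, new interval: [1.900000, 2.485000]

After 1 iteration(s), the approximation is c_1 = 2.485000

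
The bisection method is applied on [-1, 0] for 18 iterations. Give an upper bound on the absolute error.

Bisection error bound: |error| ≤ (b-a)/2^n
|error| ≤ (0 - (-1))/2^18 = 1/2^18
|error| ≤ 0.0000038147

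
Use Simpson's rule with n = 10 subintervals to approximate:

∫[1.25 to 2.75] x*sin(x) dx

f(x) = x*sin(x)
a = 1.25, b = 2.75, n = 10
h = (b - a)/n = 0.150000

Simpson's rule: (h/3)[f(x₀) + 4f(x₁) + 2f(x₂) + ... + f(xₙ)]

x_0 = 1.2500, f(x_0) = 1.186231, coefficient = 1
x_1 = 1.4000, f(x_1) = 1.379630, coefficient = 4
x_2 = 1.5500, f(x_2) = 1.549665, coefficient = 2
x_3 = 1.7000, f(x_3) = 1.685830, coefficient = 4
x_4 = 1.8500, f(x_4) = 1.778359, coefficient = 2
x_5 = 2.0000, f(x_5) = 1.818595, coefficient = 4
x_6 = 2.1500, f(x_6) = 1.799332, coefficient = 2
x_7 = 2.3000, f(x_7) = 1.715122, coefficient = 4
x_8 = 2.4500, f(x_8) = 1.562524, coefficient = 2
x_9 = 2.6000, f(x_9) = 1.340304, coefficient = 4
x_10 = 2.7500, f(x_10) = 1.049568, coefficient = 1

I ≈ (0.150000/3) × 47.373479 = 2.368674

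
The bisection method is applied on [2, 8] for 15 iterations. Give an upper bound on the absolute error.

Bisection error bound: |error| ≤ (b-a)/2^n
|error| ≤ (8 - 2)/2^15 = 6/2^15
|error| ≤ 0.0001831055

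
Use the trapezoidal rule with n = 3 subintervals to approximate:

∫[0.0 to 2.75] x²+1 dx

f(x) = x²+1
a = 0.0, b = 2.75, n = 3
h = (b - a)/n = 0.916667

Trapezoidal rule: (h/2)[f(x₀) + 2f(x₁) + 2f(x₂) + ... + f(xₙ)]

x_0 = 0.0000, f(x_0) = 1.000000, coefficient = 1
x_1 = 0.9167, f(x_1) = 1.840278, coefficient = 2
x_2 = 1.8333, f(x_2) = 4.361111, coefficient = 2
x_3 = 2.7500, f(x_3) = 8.562500, coefficient = 1

I ≈ (0.916667/2) × 21.965278 = 10.067419
Exact value: 9.682292
Error: 0.385127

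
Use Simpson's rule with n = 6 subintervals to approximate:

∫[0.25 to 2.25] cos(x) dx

f(x) = cos(x)
a = 0.25, b = 2.25, n = 6
h = (b - a)/n = 0.333333

Simpson's rule: (h/3)[f(x₀) + 4f(x₁) + 2f(x₂) + ... + f(xₙ)]

x_0 = 0.2500, f(x_0) = 0.968912, coefficient = 1
x_1 = 0.5833, f(x_1) = 0.834631, coefficient = 4
x_2 = 0.9167, f(x_2) = 0.608469, coefficient = 2
x_3 = 1.2500, f(x_3) = 0.315322, coefficient = 4
x_4 = 1.5833, f(x_4) = -0.012537, coefficient = 2
x_5 = 1.9167, f(x_5) = -0.339016, coefficient = 4
x_6 = 2.2500, f(x_6) = -0.628174, coefficient = 1

I ≈ (0.333333/3) × 4.776355 = 0.530706
Exact value: 0.530669
Error: 0.000037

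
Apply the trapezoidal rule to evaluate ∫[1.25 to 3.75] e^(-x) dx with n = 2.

f(x) = e^(-x)
a = 1.25, b = 3.75, n = 2
h = (b - a)/n = 1.250000

Trapezoidal rule: (h/2)[f(x₀) + 2f(x₁) + 2f(x₂) + ... + f(xₙ)]

x_0 = 1.2500, f(x_0) = 0.286505, coefficient = 1
x_1 = 2.5000, f(x_1) = 0.082085, coefficient = 2
x_2 = 3.7500, f(x_2) = 0.023518, coefficient = 1

I ≈ (1.250000/2) × 0.474193 = 0.296370
Exact value: 0.262987
Error: 0.033383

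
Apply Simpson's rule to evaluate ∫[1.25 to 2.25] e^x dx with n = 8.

f(x) = e^x
a = 1.25, b = 2.25, n = 8
h = (b - a)/n = 0.125000

Simpson's rule: (h/3)[f(x₀) + 4f(x₁) + 2f(x₂) + ... + f(xₙ)]

x_0 = 1.2500, f(x_0) = 3.490343, coefficient = 1
x_1 = 1.3750, f(x_1) = 3.955077, coefficient = 4
x_2 = 1.5000, f(x_2) = 4.481689, coefficient = 2
x_3 = 1.6250, f(x_3) = 5.078419, coefficient = 4
x_4 = 1.7500, f(x_4) = 5.754603, coefficient = 2
x_5 = 1.8750, f(x_5) = 6.520819, coefficient = 4
x_6 = 2.0000, f(x_6) = 7.389056, coefficient = 2
x_7 = 2.1250, f(x_7) = 8.372897, coefficient = 4
x_8 = 2.2500, f(x_8) = 9.487736, coefficient = 1

I ≈ (0.125000/3) × 143.937624 = 5.997401
Exact value: 5.997393
Error: 0.000008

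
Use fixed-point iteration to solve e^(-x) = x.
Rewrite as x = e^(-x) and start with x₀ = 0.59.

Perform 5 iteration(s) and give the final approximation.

Equation: e^(-x) = x
Fixed-point form: x = e^(-x)
x₀ = 0.59

x_1 = g(0.590000) = 0.554327
x_2 = g(0.554327) = 0.574459
x_3 = g(0.574459) = 0.563010
x_4 = g(0.563010) = 0.569493
x_5 = g(0.569493) = 0.565812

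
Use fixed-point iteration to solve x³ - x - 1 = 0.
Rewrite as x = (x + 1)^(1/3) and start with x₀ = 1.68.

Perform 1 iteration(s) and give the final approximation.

Equation: x³ - x - 1 = 0
Fixed-point form: x = (x + 1)^(1/3)
x₀ = 1.68

x_1 = g(1.680000) = 1.389030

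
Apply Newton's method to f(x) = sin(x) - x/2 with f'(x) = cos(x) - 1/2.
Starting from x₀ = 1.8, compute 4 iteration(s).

f(x) = sin(x) - x/2
f'(x) = cos(x) - 1/2
x₀ = 1.8

Newton-Raphson formula: x_{n+1} = x_n - f(x_n)/f'(x_n)

Iteration 1:
  f(1.800000) = 0.073848
  f'(1.800000) = -0.727202
  x_1 = 1.800000 - 0.073848/(-0.727202) = 1.901550
Iteration 2:
  f(1.901550) = -0.004977
  f'(1.901550) = -0.824756
  x_2 = 1.901550 - (-0.004977)/(-0.824756) = 1.895515
Iteration 3:
  f(1.895515) = -0.000017
  f'(1.895515) = -0.819042
  x_3 = 1.895515 - (-0.000017)/(-0.819042) = 1.895494
Iteration 4:
  f(1.895494) = 0.000000
  f'(1.895494) = -0.819023
  x_4 = 1.895494 - 0.000000/(-0.819023) = 1.895494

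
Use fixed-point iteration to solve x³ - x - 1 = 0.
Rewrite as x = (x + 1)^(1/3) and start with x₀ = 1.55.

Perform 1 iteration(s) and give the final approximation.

Equation: x³ - x - 1 = 0
Fixed-point form: x = (x + 1)^(1/3)
x₀ = 1.55

x_1 = g(1.550000) = 1.366197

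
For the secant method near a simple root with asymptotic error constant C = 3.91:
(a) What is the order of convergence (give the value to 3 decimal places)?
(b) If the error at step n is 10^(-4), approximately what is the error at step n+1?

(a) Secant method has superlinear convergence with order φ = (1+√5)/2 ≈ 1.618.
    This means |e_{n+1}| ≈ C|e_n|^1.618.

(b) With |e_n| = 10^(-4) and C = 3.91:
    |e_{n+1}| ≈ 3.91 × (10^(-4))^1.618 = 3.91 × 10^(-6.47)

(a) ≈ 1.618 (golden ratio); (b) |e_{n+1}| ≈ 1.318e-06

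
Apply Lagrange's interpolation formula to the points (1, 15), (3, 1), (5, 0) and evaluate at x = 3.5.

Lagrange interpolation formula:
P(x) = Σ yᵢ × Lᵢ(x)
where Lᵢ(x) = Π_{j≠i} (x - xⱼ)/(xᵢ - xⱼ)

L_0(3.5) = (3.5 - 3)/(1 - 3) × (3.5 - 5)/(1 - 5) = -0.093750
L_1(3.5) = (3.5 - 1)/(3 - 1) × (3.5 - 5)/(3 - 5) = 0.937500
L_2(3.5) = (3.5 - 1)/(5 - 1) × (3.5 - 3)/(5 - 3) = 0.156250

P(3.5) = 15×L_0(3.5) + 1×L_1(3.5) + 0×L_2(3.5)
P(3.5) = -0.468750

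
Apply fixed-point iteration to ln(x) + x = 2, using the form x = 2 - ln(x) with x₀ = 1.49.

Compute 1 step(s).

Equation: ln(x) + x = 2
Fixed-point form: x = 2 - ln(x)
x₀ = 1.49

x_1 = g(1.490000) = 1.601224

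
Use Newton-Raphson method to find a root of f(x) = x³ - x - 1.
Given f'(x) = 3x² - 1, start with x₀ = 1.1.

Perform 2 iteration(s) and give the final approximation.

f(x) = x³ - x - 1
f'(x) = 3x² - 1
x₀ = 1.1

Newton-Raphson formula: x_{n+1} = x_n - f(x_n)/f'(x_n)

Iteration 1:
  f(1.100000) = -0.769000
  f'(1.100000) = 2.630000
  x_1 = 1.100000 - (-0.769000)/2.630000 = 1.392395
Iteration 2:
  f(1.392395) = 0.307132
  f'(1.392395) = 4.816295
  x_2 = 1.392395 - 0.307132/4.816295 = 1.328626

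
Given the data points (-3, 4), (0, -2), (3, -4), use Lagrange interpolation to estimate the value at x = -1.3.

Lagrange interpolation formula:
P(x) = Σ yᵢ × Lᵢ(x)
where Lᵢ(x) = Π_{j≠i} (x - xⱼ)/(xᵢ - xⱼ)

L_0(-1.3) = (-1.3 - 0)/(-3 - 0) × (-1.3 - 3)/(-3 - 3) = 0.310556
L_1(-1.3) = (-1.3 - (-3))/(0 - (-3)) × (-1.3 - 3)/(0 - 3) = 0.812222
L_2(-1.3) = (-1.3 - (-3))/(3 - (-3)) × (-1.3 - 0)/(3 - 0) = -0.122778

P(-1.3) = 4×L_0(-1.3) + (-2)×L_1(-1.3) + (-4)×L_2(-1.3)
P(-1.3) = 0.108889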